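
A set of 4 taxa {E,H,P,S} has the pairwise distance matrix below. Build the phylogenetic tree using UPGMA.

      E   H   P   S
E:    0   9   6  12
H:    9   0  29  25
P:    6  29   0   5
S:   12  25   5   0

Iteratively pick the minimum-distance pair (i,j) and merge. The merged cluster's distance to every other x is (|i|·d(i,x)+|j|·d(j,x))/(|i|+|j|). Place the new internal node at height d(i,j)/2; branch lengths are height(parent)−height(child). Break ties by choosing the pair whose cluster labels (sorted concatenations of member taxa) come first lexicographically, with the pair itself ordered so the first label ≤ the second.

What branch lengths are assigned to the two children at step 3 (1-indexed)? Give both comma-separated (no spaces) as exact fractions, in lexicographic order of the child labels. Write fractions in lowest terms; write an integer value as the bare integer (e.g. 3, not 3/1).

step 1: merge (P,S) at d=5; branch lengths P→5/2, S→5/2; new cluster PS
  updated: d(E,PS)=9, d(H,PS)=27
step 2: merge (E,H) at d=9; branch lengths E→9/2, H→9/2; new cluster EH
  updated: d(EH,PS)=18
step 3: merge (EH,PS) at d=18; branch lengths EH→9/2, PS→13/2; new cluster EHPS
final tree: ((E:9/2,H:9/2):9/2,(P:5/2,S:5/2):13/2)
total length: 25

9/2,13/2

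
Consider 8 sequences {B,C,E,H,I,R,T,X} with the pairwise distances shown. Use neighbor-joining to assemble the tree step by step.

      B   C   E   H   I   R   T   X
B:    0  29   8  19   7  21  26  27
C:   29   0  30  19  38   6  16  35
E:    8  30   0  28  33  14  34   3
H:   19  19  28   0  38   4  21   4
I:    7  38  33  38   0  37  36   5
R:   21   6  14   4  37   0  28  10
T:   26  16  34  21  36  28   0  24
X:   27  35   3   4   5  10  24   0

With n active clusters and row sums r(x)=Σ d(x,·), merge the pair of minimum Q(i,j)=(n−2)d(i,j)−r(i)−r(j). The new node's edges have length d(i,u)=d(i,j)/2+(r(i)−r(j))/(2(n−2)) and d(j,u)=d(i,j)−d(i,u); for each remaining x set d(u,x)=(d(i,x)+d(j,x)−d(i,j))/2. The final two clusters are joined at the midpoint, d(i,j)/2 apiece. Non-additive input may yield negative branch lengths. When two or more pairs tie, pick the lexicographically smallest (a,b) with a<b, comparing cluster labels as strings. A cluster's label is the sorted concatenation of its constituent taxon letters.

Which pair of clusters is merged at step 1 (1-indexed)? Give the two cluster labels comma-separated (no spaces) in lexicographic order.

iteration 1: select B,I (d=7, Q=-289); attach at lengths (-5/4, 33/4); label the merged cluster BI
  updated: d(BI,C)=30, d(BI,E)=17, d(BI,H)=25, d(BI,R)=51/2, d(BI,T)=55/2, d(BI,X)=25/2
iteration 2: select C,T (d=16, Q=-413/2); attach at lengths (131/20, 189/20); label the merged cluster CT
  updated: d(BI,CT)=83/4, d(CT,E)=24, d(CT,H)=12, d(CT,R)=9, d(CT,X)=43/2
iteration 3: select E,X (d=3, Q=-125); attach at lengths (47/8, -23/8); label the merged cluster EX
  updated: d(BI,EX)=53/4, d(CT,EX)=85/4, d(EX,H)=29/2, d(EX,R)=21/2
iteration 4: select BI,EX (d=53/4, Q=-417/4); attach at lengths (259/24, 59/24); label the merged cluster BEIX
  updated: d(BEIX,CT)=115/8, d(BEIX,H)=105/8, d(BEIX,R)=91/8
iteration 5: select BEIX,CT (d=115/8, Q=-91/2); attach at lengths (129/16, 101/16); label the merged cluster BCEITX
  updated: d(BCEITX,H)=43/8, d(BCEITX,R)=3
iteration 6: select BCEITX,H (d=43/8, Q=-99/8); attach at lengths (35/16, 51/16); label the merged cluster BCEHITX
  updated: d(BCEHITX,R)=13/16
iteration 7: select BCEHITX,R (d=13/16); attach at lengths (13/32, 13/32); label the merged cluster BCEHIRTX
final tree: (((((B:-5/4,I:33/4):259/24,(E:47/8,X:-23/8):59/24):129/16,(C:131/20,T:189/20):101/16):35/16,H:51/16):13/32,R:13/32)
total length: 957/16

B,I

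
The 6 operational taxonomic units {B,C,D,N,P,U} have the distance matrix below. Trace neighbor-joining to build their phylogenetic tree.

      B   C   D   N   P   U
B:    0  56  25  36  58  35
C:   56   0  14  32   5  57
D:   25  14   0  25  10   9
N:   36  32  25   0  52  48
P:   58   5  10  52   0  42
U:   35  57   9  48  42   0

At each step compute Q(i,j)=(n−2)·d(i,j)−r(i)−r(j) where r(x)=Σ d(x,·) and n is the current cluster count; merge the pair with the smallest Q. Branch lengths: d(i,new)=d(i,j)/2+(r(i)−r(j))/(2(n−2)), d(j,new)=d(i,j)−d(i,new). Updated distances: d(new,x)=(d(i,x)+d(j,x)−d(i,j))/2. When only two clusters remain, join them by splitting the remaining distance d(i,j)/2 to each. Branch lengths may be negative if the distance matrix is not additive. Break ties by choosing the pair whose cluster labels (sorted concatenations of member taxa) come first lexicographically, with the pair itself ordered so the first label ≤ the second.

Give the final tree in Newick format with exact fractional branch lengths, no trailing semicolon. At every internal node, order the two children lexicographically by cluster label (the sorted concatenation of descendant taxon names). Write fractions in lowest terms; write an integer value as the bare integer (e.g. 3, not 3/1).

((((B:55/3,N:53/3):27/4,U:67/4):13/2,(C:17/8,P:23/8):79/4):-41/8,D:-41/8)

step 1: merge (C,P) at d=5, Q=-311; branch lengths C→17/8, P→23/8; new cluster CP
  updated: d(B,CP)=109/2, d(CP,D)=19/2, d(CP,N)=79/2, d(CP,U)=47
step 2: merge (B,N) at d=36, Q=-191; branch lengths B→55/3, N→53/3; new cluster BN
  updated: d(BN,CP)=29, d(BN,D)=7, d(BN,U)=47/2
step 3: merge (BN,U) at d=47/2, Q=-92; branch lengths BN→27/4, U→67/4; new cluster BNU
  updated: d(BNU,CP)=105/4, d(BNU,D)=-15/4
step 4: merge (BNU,CP) at d=105/4, Q=-32; branch lengths BNU→13/2, CP→79/4; new cluster BCNPU
  updated: d(BCNPU,D)=-41/4
step 5: merge (BCNPU,D) at d=-41/4; branch lengths BCNPU→-41/8, D→-41/8; new cluster BCDNPU
final tree: ((((B:55/3,N:53/3):27/4,U:67/4):13/2,(C:17/8,P:23/8):79/4):-41/8,D:-41/8)
total length: 161/2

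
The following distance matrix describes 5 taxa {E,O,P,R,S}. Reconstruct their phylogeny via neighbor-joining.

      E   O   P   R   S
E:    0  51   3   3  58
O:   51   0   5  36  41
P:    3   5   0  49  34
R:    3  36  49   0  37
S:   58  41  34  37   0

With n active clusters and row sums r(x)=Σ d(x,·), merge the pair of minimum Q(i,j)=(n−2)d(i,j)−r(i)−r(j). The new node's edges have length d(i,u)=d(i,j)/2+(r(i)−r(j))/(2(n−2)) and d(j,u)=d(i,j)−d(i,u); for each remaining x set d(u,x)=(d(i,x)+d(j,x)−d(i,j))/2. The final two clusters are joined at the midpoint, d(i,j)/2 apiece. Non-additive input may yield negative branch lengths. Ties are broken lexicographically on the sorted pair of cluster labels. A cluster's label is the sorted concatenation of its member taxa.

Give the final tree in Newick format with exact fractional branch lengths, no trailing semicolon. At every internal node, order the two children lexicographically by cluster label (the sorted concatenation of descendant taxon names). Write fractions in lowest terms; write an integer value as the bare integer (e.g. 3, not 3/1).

((((E:-1/6,R:19/6):167/8,S:201/8):79/8,O:69/8):-29/16,P:-29/16)

step 1: merge (E,R) at d=3, Q=-231; branch lengths E→-1/6, R→19/6; new cluster ER
  updated: d(ER,O)=42, d(ER,P)=49/2, d(ER,S)=46
step 2: merge (ER,S) at d=46, Q=-283/2; branch lengths ER→167/8, S→201/8; new cluster ERS
  updated: d(ERS,O)=37/2, d(ERS,P)=25/4
step 3: merge (ERS,O) at d=37/2, Q=-119/4; branch lengths ERS→79/8, O→69/8; new cluster EORS
  updated: d(EORS,P)=-29/8
step 4: merge (EORS,P) at d=-29/8; branch lengths EORS→-29/16, P→-29/16; new cluster EOPRS
final tree: ((((E:-1/6,R:19/6):167/8,S:201/8):79/8,O:69/8):-29/16,P:-29/16)
total length: 511/8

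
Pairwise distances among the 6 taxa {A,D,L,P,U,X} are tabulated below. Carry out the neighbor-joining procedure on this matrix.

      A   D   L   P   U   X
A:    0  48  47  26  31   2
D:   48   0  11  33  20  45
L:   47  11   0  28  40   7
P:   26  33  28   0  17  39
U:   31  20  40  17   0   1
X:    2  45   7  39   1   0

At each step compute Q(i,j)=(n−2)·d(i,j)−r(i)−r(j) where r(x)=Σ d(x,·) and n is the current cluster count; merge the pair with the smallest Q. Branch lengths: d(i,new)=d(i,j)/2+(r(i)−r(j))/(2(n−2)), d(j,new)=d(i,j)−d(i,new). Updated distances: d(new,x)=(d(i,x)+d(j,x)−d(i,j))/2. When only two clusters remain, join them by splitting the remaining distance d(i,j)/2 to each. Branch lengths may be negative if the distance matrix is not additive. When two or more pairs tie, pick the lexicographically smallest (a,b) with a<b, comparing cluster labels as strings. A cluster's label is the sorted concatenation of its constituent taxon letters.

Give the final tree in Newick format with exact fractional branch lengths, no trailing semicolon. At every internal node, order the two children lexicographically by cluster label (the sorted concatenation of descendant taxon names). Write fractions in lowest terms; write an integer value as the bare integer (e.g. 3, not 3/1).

iteration 1: select D,L (d=11, Q=-246); attach at lengths (17/2, 5/2); label the merged cluster DL
  updated: d(A,DL)=42, d(DL,P)=25, d(DL,U)=49/2, d(DL,X)=41/2
iteration 2: select A,X (d=2, Q=-315/2); attach at lengths (89/12, -65/12); label the merged cluster AX
  updated: d(AX,DL)=121/4, d(AX,P)=63/2, d(AX,U)=15
iteration 3: select AX,U (d=15, Q=-413/4); attach at lengths (201/16, 39/16); label the merged cluster AUX
  updated: d(AUX,DL)=159/8, d(AUX,P)=67/4
iteration 4: select AUX,DL (d=159/8, Q=-493/8); attach at lengths (93/16, 225/16); label the merged cluster ADLUX
  updated: d(ADLUX,P)=175/16
iteration 5: select ADLUX,P (d=175/16); attach at lengths (175/32, 175/32); label the merged cluster ADLPUX
final tree: ((((A:89/12,X:-65/12):201/16,U:39/16):93/16,(D:17/2,L:5/2):225/16):175/32,P:175/32)
total length: 941/16

((((A:89/12,X:-65/12):201/16,U:39/16):93/16,(D:17/2,L:5/2):225/16):175/32,P:175/32)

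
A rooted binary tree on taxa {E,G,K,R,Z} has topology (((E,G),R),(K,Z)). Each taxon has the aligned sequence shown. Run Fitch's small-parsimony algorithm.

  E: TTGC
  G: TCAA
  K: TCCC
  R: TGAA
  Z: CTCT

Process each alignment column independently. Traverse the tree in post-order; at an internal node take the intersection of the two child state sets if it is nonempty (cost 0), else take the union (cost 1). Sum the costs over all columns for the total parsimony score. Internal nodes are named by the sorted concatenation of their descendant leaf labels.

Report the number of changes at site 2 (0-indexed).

EG@0: {T} ∩ {T} = {T} (intersection, +0)
EGR@0: {T} ∩ {T} = {T} (intersection, +0)
KZ@0: {T} ∪ {C} = {C,T} (union, +1)
EGKRZ@0: {T} ∩ {C,T} = {T} (intersection, +0)
EG@1: {T} ∪ {C} = {C,T} (union, +1)
EGR@1: {C,T} ∪ {G} = {C,G,T} (union, +1)
KZ@1: {C} ∪ {T} = {C,T} (union, +1)
EGKRZ@1: {C,G,T} ∩ {C,T} = {C,T} (intersection, +0)
EG@2: {G} ∪ {A} = {A,G} (union, +1)
EGR@2: {A,G} ∩ {A} = {A} (intersection, +0)
KZ@2: {C} ∩ {C} = {C} (intersection, +0)
EGKRZ@2: {A} ∪ {C} = {A,C} (union, +1)
EG@3: {C} ∪ {A} = {A,C} (union, +1)
EGR@3: {A,C} ∩ {A} = {A} (intersection, +0)
KZ@3: {C} ∪ {T} = {C,T} (union, +1)
EGKRZ@3: {A} ∪ {C,T} = {A,C,T} (union, +1)
per-site changes: [1, 3, 2, 3]; total = 9

2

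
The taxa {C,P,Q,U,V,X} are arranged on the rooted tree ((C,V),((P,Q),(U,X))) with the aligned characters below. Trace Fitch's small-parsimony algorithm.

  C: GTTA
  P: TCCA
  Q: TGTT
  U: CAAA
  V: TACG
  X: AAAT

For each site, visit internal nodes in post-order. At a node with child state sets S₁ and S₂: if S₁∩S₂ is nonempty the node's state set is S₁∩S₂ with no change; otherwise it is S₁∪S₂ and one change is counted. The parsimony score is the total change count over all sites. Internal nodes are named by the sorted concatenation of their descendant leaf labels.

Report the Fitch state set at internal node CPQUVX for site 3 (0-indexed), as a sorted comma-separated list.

site 0, node CV: C={G} ∪ V={T} → {G,T} (+1)
site 0, node PQ: P={T} ∩ Q={T} → {T} (+0)
site 0, node UX: U={C} ∪ X={A} → {A,C} (+1)
site 0, node PQUX: PQ={T} ∪ UX={A,C} → {A,C,T} (+1)
site 0, node CPQUVX: CV={G,T} ∩ PQUX={A,C,T} → {T} (+0)
site 1, node CV: C={T} ∪ V={A} → {A,T} (+1)
site 1, node PQ: P={C} ∪ Q={G} → {C,G} (+1)
site 1, node UX: U={A} ∩ X={A} → {A} (+0)
site 1, node PQUX: PQ={C,G} ∪ UX={A} → {A,C,G} (+1)
site 1, node CPQUVX: CV={A,T} ∩ PQUX={A,C,G} → {A} (+0)
site 2, node CV: C={T} ∪ V={C} → {C,T} (+1)
site 2, node PQ: P={C} ∪ Q={T} → {C,T} (+1)
site 2, node UX: U={A} ∩ X={A} → {A} (+0)
site 2, node PQUX: PQ={C,T} ∪ UX={A} → {A,C,T} (+1)
site 2, node CPQUVX: CV={C,T} ∩ PQUX={A,C,T} → {C,T} (+0)
site 3, node CV: C={A} ∪ V={G} → {A,G} (+1)
site 3, node PQ: P={A} ∪ Q={T} → {A,T} (+1)
site 3, node UX: U={A} ∪ X={T} → {A,T} (+1)
site 3, node PQUX: PQ={A,T} ∩ UX={A,T} → {A,T} (+0)
site 3, node CPQUVX: CV={A,G} ∩ PQUX={A,T} → {A} (+0)
per-site changes: [3, 3, 3, 3]; total = 12

A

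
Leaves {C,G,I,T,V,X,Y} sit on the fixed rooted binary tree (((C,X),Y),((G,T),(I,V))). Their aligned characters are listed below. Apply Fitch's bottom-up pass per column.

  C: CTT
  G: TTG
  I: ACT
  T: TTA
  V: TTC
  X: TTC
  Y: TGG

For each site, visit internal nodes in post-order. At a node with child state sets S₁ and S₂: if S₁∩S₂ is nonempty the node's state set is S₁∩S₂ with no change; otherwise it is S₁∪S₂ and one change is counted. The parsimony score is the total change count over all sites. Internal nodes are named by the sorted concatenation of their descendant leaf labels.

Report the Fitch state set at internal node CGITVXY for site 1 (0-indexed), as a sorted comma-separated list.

[col 0] CX: children C:{C}, X:{T} ∪→ {C,T}; cost 1
[col 0] CXY: children CX:{C,T}, Y:{T} ∩→ {T}; cost 0
[col 0] GT: children G:{T}, T:{T} ∩→ {T}; cost 0
[col 0] IV: children I:{A}, V:{T} ∪→ {A,T}; cost 1
[col 0] GITV: children GT:{T}, IV:{A,T} ∩→ {T}; cost 0
[col 0] CGITVXY: children CXY:{T}, GITV:{T} ∩→ {T}; cost 0
[col 1] CX: children C:{T}, X:{T} ∩→ {T}; cost 0
[col 1] CXY: children CX:{T}, Y:{G} ∪→ {G,T}; cost 1
[col 1] GT: children G:{T}, T:{T} ∩→ {T}; cost 0
[col 1] IV: children I:{C}, V:{T} ∪→ {C,T}; cost 1
[col 1] GITV: children GT:{T}, IV:{C,T} ∩→ {T}; cost 0
[col 1] CGITVXY: children CXY:{G,T}, GITV:{T} ∩→ {T}; cost 0
[col 2] CX: children C:{T}, X:{C} ∪→ {C,T}; cost 1
[col 2] CXY: children CX:{C,T}, Y:{G} ∪→ {C,G,T}; cost 1
[col 2] GT: children G:{G}, T:{A} ∪→ {A,G}; cost 1
[col 2] IV: children I:{T}, V:{C} ∪→ {C,T}; cost 1
[col 2] GITV: children GT:{A,G}, IV:{C,T} ∪→ {A,C,G,T}; cost 1
[col 2] CGITVXY: children CXY:{C,G,T}, GITV:{A,C,G,T} ∩→ {C,G,T}; cost 0
per-site changes: [2, 2, 5]; total = 9

T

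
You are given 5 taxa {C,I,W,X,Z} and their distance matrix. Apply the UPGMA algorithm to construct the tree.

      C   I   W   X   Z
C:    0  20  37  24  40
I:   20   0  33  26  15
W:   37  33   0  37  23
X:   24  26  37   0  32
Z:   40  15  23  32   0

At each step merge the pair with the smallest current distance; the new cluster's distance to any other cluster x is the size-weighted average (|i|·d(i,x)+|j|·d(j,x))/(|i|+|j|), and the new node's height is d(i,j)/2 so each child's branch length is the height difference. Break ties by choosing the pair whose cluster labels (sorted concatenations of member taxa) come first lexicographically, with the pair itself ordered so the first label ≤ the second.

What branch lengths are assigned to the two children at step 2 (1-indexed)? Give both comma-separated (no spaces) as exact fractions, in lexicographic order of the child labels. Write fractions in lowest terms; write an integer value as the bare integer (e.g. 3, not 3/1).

1. join I+Z (d=15) ⇒ IZ; edges |I|=15/2, |Z|=15/2
  updated: d(C,IZ)=30, d(IZ,W)=28, d(IZ,X)=29
2. join C+X (d=24) ⇒ CX; edges |C|=12, |X|=12
  updated: d(CX,IZ)=59/2, d(CX,W)=37
3. join IZ+W (d=28) ⇒ IWZ; edges |IZ|=13/2, |W|=14
  updated: d(CX,IWZ)=32
4. join CX+IWZ (d=32) ⇒ CIWXZ; edges |CX|=4, |IWZ|=2
final tree: ((C:12,X:12):4,((I:15/2,Z:15/2):13/2,W:14):2)
total length: 131/2

12,12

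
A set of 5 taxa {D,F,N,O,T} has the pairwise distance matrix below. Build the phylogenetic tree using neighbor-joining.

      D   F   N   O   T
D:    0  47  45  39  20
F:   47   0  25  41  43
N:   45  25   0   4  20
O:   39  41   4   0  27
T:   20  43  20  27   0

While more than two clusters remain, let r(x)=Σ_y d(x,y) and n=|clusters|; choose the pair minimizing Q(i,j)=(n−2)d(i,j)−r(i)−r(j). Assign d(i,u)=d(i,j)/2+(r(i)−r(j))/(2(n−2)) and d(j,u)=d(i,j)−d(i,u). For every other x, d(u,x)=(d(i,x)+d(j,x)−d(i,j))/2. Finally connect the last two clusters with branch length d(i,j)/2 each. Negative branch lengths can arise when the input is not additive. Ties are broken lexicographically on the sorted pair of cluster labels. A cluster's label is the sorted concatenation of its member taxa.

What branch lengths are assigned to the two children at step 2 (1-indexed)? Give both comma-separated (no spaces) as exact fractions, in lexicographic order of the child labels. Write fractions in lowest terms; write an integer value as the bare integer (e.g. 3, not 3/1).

99/8,181/8

iteration 1: select D,T (d=20, Q=-201); attach at lengths (101/6, 19/6); label the merged cluster DT
  updated: d(DT,F)=35, d(DT,N)=45/2, d(DT,O)=23
iteration 2: select DT,F (d=35, Q=-223/2); attach at lengths (99/8, 181/8); label the merged cluster DFT
  updated: d(DFT,N)=25/4, d(DFT,O)=29/2
iteration 3: select DFT,N (d=25/4, Q=-99/4); attach at lengths (67/8, -17/8); label the merged cluster DFNT
  updated: d(DFNT,O)=49/8
iteration 4: select DFNT,O (d=49/8); attach at lengths (49/16, 49/16); label the merged cluster DFNOT
final tree: ((((D:101/6,T:19/6):99/8,F:181/8):67/8,N:-17/8):49/16,O:49/16)
total length: 539/8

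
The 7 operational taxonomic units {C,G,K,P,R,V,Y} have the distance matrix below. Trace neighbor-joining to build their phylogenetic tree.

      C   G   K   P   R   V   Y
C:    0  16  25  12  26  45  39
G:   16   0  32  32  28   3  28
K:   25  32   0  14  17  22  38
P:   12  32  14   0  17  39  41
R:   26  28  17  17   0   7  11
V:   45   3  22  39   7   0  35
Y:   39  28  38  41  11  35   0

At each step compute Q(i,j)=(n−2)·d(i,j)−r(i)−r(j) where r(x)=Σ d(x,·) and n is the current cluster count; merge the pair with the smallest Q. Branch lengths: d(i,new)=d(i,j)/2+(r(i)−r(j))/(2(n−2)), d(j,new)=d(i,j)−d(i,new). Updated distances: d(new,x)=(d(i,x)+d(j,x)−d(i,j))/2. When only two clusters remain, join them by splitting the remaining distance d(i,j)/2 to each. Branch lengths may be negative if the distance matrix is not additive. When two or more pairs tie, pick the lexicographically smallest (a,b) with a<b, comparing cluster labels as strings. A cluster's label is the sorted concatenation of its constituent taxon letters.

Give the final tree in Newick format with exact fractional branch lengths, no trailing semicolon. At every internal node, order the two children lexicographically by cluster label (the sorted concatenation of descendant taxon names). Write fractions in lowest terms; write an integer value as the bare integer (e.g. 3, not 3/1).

step 1: merge (G,V) at d=3, Q=-275; branch lengths G→3/10, V→27/10; new cluster GV
  updated: d(C,GV)=29, d(GV,K)=51/2, d(GV,P)=34, d(GV,R)=16, d(GV,Y)=30
step 2: merge (R,Y) at d=11, Q=-202; branch lengths R→-7/2, Y→29/2; new cluster RY
  updated: d(C,RY)=27, d(GV,RY)=35/2, d(K,RY)=22, d(P,RY)=47/2
step 3: merge (GV,RY) at d=35/2, Q=-287/2; branch lengths GV→137/12, RY→73/12; new cluster GRVY
  updated: d(C,GRVY)=77/4, d(GRVY,K)=15, d(GRVY,P)=20
step 4: merge (C,P) at d=12, Q=-313/4; branch lengths C→137/16, P→55/16; new cluster CP
  updated: d(CP,GRVY)=109/8, d(CP,K)=27/2
step 5: merge (CP,GRVY) at d=109/8, Q=-337/8; branch lengths CP→97/16, GRVY→121/16; new cluster CGPRVY
  updated: d(CGPRVY,K)=119/16
step 6: merge (CGPRVY,K) at d=119/16; branch lengths CGPRVY→119/32, K→119/32; new cluster CGKPRVY
final tree: (((C:137/16,P:55/16):97/16,((G:3/10,V:27/10):137/12,(R:-7/2,Y:29/2):73/12):121/16):119/32,K:119/32)
total length: 1033/16

(((C:137/16,P:55/16):97/16,((G:3/10,V:27/10):137/12,(R:-7/2,Y:29/2):73/12):121/16):119/32,K:119/32)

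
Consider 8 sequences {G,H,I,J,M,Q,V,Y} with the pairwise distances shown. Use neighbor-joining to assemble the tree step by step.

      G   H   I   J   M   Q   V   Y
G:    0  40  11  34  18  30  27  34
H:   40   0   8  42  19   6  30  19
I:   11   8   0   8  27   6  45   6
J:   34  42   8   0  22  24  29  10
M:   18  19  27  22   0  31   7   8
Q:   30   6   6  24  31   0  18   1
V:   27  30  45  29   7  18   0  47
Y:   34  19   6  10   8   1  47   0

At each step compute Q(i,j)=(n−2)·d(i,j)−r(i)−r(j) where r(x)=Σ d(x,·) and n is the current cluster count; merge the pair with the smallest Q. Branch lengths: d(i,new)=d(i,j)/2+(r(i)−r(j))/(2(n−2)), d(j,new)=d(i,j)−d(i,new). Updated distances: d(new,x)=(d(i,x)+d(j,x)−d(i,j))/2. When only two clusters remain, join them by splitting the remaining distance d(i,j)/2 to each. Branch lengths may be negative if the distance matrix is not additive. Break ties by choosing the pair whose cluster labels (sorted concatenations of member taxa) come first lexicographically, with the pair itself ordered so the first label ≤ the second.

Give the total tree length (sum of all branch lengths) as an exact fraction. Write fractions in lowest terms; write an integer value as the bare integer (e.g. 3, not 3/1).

iteration 1: select M,V (d=7, Q=-293); attach at lengths (-29/12, 113/12); label the merged cluster MV
  updated: d(G,MV)=19, d(H,MV)=21, d(I,MV)=65/2, d(J,MV)=22, d(MV,Q)=21, d(MV,Y)=24
iteration 2: select G,MV (d=19, Q=-425/2); attach at lengths (247/20, 133/20); label the merged cluster GMV
  updated: d(GMV,H)=21, d(GMV,I)=49/4, d(GMV,J)=37/2, d(GMV,Q)=16, d(GMV,Y)=39/2
iteration 3: select H,Q (d=6, Q=-125); attach at lengths (67/8, -19/8); label the merged cluster HQ
  updated: d(GMV,HQ)=31/2, d(HQ,I)=4, d(HQ,J)=30, d(HQ,Y)=7
iteration 4: select J,Y (d=10, Q=-79); attach at lengths (9, 1); label the merged cluster JY
  updated: d(GMV,JY)=14, d(HQ,JY)=27/2, d(I,JY)=2
iteration 5: select GMV,HQ (d=31/2, Q=-175/4); attach at lengths (159/16, 89/16); label the merged cluster GHMQV
  updated: d(GHMQV,I)=3/8, d(GHMQV,JY)=6
iteration 6: select GHMQV,I (d=3/8, Q=-67/8); attach at lengths (35/16, -29/16); label the merged cluster GHIMQV
  updated: d(GHIMQV,JY)=61/16
iteration 7: select GHIMQV,JY (d=61/16); attach at lengths (61/32, 61/32); label the merged cluster GHIJMQVY
final tree: ((((G:247/20,(M:-29/12,V:113/12):133/20):159/16,(H:67/8,Q:-19/8):89/16):35/16,I:-29/16):61/32,(J:9,Y:1):61/32)
total length: 987/16

987/16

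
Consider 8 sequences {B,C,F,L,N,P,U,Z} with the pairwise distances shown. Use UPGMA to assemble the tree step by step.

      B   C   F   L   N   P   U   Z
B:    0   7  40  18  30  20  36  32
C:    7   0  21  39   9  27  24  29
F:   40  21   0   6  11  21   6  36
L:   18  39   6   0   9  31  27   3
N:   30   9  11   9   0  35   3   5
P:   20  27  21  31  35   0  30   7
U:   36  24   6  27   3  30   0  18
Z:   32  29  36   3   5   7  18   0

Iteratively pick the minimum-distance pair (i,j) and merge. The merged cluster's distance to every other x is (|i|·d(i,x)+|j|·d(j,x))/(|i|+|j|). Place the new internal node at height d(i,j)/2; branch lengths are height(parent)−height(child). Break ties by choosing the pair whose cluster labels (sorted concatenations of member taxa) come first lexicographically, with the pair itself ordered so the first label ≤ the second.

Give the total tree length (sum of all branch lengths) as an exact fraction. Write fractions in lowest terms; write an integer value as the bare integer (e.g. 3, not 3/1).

3463/60

step 1: merge (L,Z) at d=3; branch lengths L→3/2, Z→3/2; new cluster LZ
  updated: d(B,LZ)=25, d(C,LZ)=34, d(F,LZ)=21, d(LZ,N)=7, d(LZ,P)=19, d(LZ,U)=45/2
step 2: merge (N,U) at d=3; branch lengths N→3/2, U→3/2; new cluster NU
  updated: d(B,NU)=33, d(C,NU)=33/2, d(F,NU)=17/2, d(LZ,NU)=59/4, d(NU,P)=65/2
step 3: merge (B,C) at d=7; branch lengths B→7/2, C→7/2; new cluster BC
  updated: d(BC,F)=61/2, d(BC,LZ)=59/2, d(BC,NU)=99/4, d(BC,P)=47/2
step 4: merge (F,NU) at d=17/2; branch lengths F→17/4, NU→11/4; new cluster FNU
  updated: d(BC,FNU)=80/3, d(FNU,LZ)=101/6, d(FNU,P)=86/3
step 5: merge (FNU,LZ) at d=101/6; branch lengths FNU→25/6, LZ→83/12; new cluster FLNUZ
  updated: d(BC,FLNUZ)=139/5, d(FLNUZ,P)=124/5
step 6: merge (BC,P) at d=47/2; branch lengths BC→33/4, P→47/4; new cluster BCP
  updated: d(BCP,FLNUZ)=134/5
step 7: merge (BCP,FLNUZ) at d=134/5; branch lengths BCP→33/20, FLNUZ→299/60; new cluster BCFLNPUZ
final tree: (((B:7/2,C:7/2):33/4,P:47/4):33/20,((F:17/4,(N:3/2,U:3/2):11/4):25/6,(L:3/2,Z:3/2):83/12):299/60)
total length: 3463/60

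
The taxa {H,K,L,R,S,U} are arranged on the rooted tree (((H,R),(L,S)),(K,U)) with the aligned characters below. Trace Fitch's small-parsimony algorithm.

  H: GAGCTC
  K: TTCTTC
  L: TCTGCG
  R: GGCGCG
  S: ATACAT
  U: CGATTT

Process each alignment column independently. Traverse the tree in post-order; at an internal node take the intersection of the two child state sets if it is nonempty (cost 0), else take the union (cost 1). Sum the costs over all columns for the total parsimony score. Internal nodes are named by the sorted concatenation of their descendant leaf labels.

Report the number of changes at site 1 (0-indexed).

HR@0: {G} ∩ {G} = {G} (intersection, +0)
LS@0: {T} ∪ {A} = {A,T} (union, +1)
HLRS@0: {G} ∪ {A,T} = {A,G,T} (union, +1)
KU@0: {T} ∪ {C} = {C,T} (union, +1)
HKLRSU@0: {A,G,T} ∩ {C,T} = {T} (intersection, +0)
HR@1: {A} ∪ {G} = {A,G} (union, +1)
LS@1: {C} ∪ {T} = {C,T} (union, +1)
HLRS@1: {A,G} ∪ {C,T} = {A,C,G,T} (union, +1)
KU@1: {T} ∪ {G} = {G,T} (union, +1)
HKLRSU@1: {A,C,G,T} ∩ {G,T} = {G,T} (intersection, +0)
HR@2: {G} ∪ {C} = {C,G} (union, +1)
LS@2: {T} ∪ {A} = {A,T} (union, +1)
HLRS@2: {C,G} ∪ {A,T} = {A,C,G,T} (union, +1)
KU@2: {C} ∪ {A} = {A,C} (union, +1)
HKLRSU@2: {A,C,G,T} ∩ {A,C} = {A,C} (intersection, +0)
HR@3: {C} ∪ {G} = {C,G} (union, +1)
LS@3: {G} ∪ {C} = {C,G} (union, +1)
HLRS@3: {C,G} ∩ {C,G} = {C,G} (intersection, +0)
KU@3: {T} ∩ {T} = {T} (intersection, +0)
HKLRSU@3: {C,G} ∪ {T} = {C,G,T} (union, +1)
HR@4: {T} ∪ {C} = {C,T} (union, +1)
LS@4: {C} ∪ {A} = {A,C} (union, +1)
HLRS@4: {C,T} ∩ {A,C} = {C} (intersection, +0)
KU@4: {T} ∩ {T} = {T} (intersection, +0)
HKLRSU@4: {C} ∪ {T} = {C,T} (union, +1)
HR@5: {C} ∪ {G} = {C,G} (union, +1)
LS@5: {G} ∪ {T} = {G,T} (union, +1)
HLRS@5: {C,G} ∩ {G,T} = {G} (intersection, +0)
KU@5: {C} ∪ {T} = {C,T} (union, +1)
HKLRSU@5: {G} ∪ {C,T} = {C,G,T} (union, +1)
per-site changes: [3, 4, 4, 3, 3, 4]; total = 21

4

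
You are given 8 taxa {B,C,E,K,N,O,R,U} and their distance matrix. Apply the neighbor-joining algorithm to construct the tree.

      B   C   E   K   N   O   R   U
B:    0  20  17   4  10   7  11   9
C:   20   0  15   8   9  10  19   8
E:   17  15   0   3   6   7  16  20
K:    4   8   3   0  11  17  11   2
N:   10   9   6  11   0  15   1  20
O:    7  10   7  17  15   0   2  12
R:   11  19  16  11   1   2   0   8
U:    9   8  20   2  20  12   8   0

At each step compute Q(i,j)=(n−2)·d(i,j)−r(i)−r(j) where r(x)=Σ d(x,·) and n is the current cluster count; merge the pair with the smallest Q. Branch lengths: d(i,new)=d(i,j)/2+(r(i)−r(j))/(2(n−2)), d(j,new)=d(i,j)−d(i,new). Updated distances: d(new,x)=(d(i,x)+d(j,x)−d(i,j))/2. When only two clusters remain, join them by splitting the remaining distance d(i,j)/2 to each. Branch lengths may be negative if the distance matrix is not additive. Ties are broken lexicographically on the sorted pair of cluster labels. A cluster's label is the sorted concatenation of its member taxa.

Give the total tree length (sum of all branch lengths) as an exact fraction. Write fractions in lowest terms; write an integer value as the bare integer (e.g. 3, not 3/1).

iteration 1: select N,R (d=1, Q=-134); attach at lengths (5/6, 1/6); label the merged cluster NR
  updated: d(B,NR)=10, d(C,NR)=27/2, d(E,NR)=21/2, d(K,NR)=21/2, d(NR,O)=8, d(NR,U)=27/2
iteration 2: select E,K (d=3, Q=-102); attach at lengths (43/10, -13/10); label the merged cluster EK
  updated: d(B,EK)=9, d(C,EK)=10, d(EK,NR)=9, d(EK,O)=21/2, d(EK,U)=19/2
iteration 3: select C,U (d=8, Q=-163/2); attach at lengths (83/16, 45/16); label the merged cluster CU
  updated: d(B,CU)=21/2, d(CU,EK)=23/4, d(CU,NR)=19/2, d(CU,O)=7
iteration 4: select CU,EK (d=23/4, Q=-199/4); attach at lengths (21/8, 25/8); label the merged cluster CEKU
  updated: d(B,CEKU)=55/8, d(CEKU,NR)=51/8, d(CEKU,O)=47/8
iteration 5: select B,O (d=7, Q=-123/4); attach at lengths (17/4, 11/4); label the merged cluster BO
  updated: d(BO,CEKU)=23/8, d(BO,NR)=11/2
iteration 6: select BO,CEKU (d=23/8, Q=-59/4); attach at lengths (1, 15/8); label the merged cluster BCEKOU
  updated: d(BCEKOU,NR)=9/2
iteration 7: select BCEKOU,NR (d=9/2); attach at lengths (9/4, 9/4); label the merged cluster BCEKNORU
final tree: (((B:17/4,O:11/4):1,((C:83/16,U:45/16):21/8,(E:43/10,K:-13/10):25/8):15/8):9/4,(N:5/6,R:1/6):9/4)
total length: 257/8

257/8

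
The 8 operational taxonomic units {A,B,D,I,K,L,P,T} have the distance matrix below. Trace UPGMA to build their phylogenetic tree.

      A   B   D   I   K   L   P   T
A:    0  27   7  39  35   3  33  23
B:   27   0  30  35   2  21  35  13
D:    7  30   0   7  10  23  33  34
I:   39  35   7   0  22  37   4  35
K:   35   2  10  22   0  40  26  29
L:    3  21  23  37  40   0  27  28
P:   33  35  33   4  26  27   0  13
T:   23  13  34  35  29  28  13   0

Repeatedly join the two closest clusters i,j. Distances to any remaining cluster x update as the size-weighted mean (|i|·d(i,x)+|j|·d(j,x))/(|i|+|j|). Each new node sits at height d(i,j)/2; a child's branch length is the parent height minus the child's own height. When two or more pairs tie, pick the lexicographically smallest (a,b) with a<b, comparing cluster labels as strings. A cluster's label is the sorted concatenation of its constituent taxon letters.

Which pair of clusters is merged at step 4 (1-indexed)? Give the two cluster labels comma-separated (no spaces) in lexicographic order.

AL,D

step 1: merge (B,K) at d=2; branch lengths B→1, K→1; new cluster BK
  updated: d(A,BK)=31, d(BK,D)=20, d(BK,I)=57/2, d(BK,L)=61/2, d(BK,P)=61/2, d(BK,T)=21
step 2: merge (A,L) at d=3; branch lengths A→3/2, L→3/2; new cluster AL
  updated: d(AL,BK)=123/4, d(AL,D)=15, d(AL,I)=38, d(AL,P)=30, d(AL,T)=51/2
step 3: merge (I,P) at d=4; branch lengths I→2, P→2; new cluster IP
  updated: d(AL,IP)=34, d(BK,IP)=59/2, d(D,IP)=20, d(IP,T)=24
step 4: merge (AL,D) at d=15; branch lengths AL→6, D→15/2; new cluster ADL
  updated: d(ADL,BK)=163/6, d(ADL,IP)=88/3, d(ADL,T)=85/3
step 5: merge (BK,T) at d=21; branch lengths BK→19/2, T→21/2; new cluster BKT
  updated: d(ADL,BKT)=248/9, d(BKT,IP)=83/3
step 6: merge (ADL,BKT) at d=248/9; branch lengths ADL→113/18, BKT→59/18; new cluster ABDKLT
  updated: d(ABDKLT,IP)=57/2
step 7: merge (ABDKLT,IP) at d=57/2; branch lengths ABDKLT→17/36, IP→49/4; new cluster ABDIKLPT
final tree: ((((A:3/2,L:3/2):6,D:15/2):113/18,((B:1,K:1):19/2,T:21/2):59/18):17/36,(I:2,P:2):49/4)
total length: 583/9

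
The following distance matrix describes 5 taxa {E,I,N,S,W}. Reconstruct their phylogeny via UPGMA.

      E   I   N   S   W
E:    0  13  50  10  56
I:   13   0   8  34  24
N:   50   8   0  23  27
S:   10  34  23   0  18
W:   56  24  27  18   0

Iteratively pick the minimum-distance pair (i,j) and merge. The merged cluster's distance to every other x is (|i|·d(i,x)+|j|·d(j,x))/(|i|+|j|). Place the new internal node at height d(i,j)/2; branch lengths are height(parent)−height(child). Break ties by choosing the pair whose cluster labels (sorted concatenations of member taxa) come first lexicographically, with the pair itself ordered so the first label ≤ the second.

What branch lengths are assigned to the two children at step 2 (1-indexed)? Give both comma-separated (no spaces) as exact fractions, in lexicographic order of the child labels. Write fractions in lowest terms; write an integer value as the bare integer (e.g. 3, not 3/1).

step 1: merge (I,N) at d=8; branch lengths I→4, N→4; new cluster IN
  updated: d(E,IN)=63/2, d(IN,S)=57/2, d(IN,W)=51/2
step 2: merge (E,S) at d=10; branch lengths E→5, S→5; new cluster ES
  updated: d(ES,IN)=30, d(ES,W)=37
step 3: merge (IN,W) at d=51/2; branch lengths IN→35/4, W→51/4; new cluster INW
  updated: d(ES,INW)=97/3
step 4: merge (ES,INW) at d=97/3; branch lengths ES→67/6, INW→41/12; new cluster EINSW
final tree: ((E:5,S:5):67/6,((I:4,N:4):35/4,W:51/4):41/12)
total length: 649/12

5,5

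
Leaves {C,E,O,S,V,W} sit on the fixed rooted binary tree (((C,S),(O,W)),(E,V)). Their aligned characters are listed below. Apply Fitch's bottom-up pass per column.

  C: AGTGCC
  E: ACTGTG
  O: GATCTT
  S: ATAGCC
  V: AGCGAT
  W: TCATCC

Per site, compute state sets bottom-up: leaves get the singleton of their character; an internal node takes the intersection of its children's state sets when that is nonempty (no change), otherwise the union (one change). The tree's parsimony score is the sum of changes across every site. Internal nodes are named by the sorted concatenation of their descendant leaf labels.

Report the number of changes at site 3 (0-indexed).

site 0, node CS: C={A} ∩ S={A} → {A} (+0)
site 0, node OW: O={G} ∪ W={T} → {G,T} (+1)
site 0, node COSW: CS={A} ∪ OW={G,T} → {A,G,T} (+1)
site 0, node EV: E={A} ∩ V={A} → {A} (+0)
site 0, node CEOSVW: COSW={A,G,T} ∩ EV={A} → {A} (+0)
site 1, node CS: C={G} ∪ S={T} → {G,T} (+1)
site 1, node OW: O={A} ∪ W={C} → {A,C} (+1)
site 1, node COSW: CS={G,T} ∪ OW={A,C} → {A,C,G,T} (+1)
site 1, node EV: E={C} ∪ V={G} → {C,G} (+1)
site 1, node CEOSVW: COSW={A,C,G,T} ∩ EV={C,G} → {C,G} (+0)
site 2, node CS: C={T} ∪ S={A} → {A,T} (+1)
site 2, node OW: O={T} ∪ W={A} → {A,T} (+1)
site 2, node COSW: CS={A,T} ∩ OW={A,T} → {A,T} (+0)
site 2, node EV: E={T} ∪ V={C} → {C,T} (+1)
site 2, node CEOSVW: COSW={A,T} ∩ EV={C,T} → {T} (+0)
site 3, node CS: C={G} ∩ S={G} → {G} (+0)
site 3, node OW: O={C} ∪ W={T} → {C,T} (+1)
site 3, node COSW: CS={G} ∪ OW={C,T} → {C,G,T} (+1)
site 3, node EV: E={G} ∩ V={G} → {G} (+0)
site 3, node CEOSVW: COSW={C,G,T} ∩ EV={G} → {G} (+0)
site 4, node CS: C={C} ∩ S={C} → {C} (+0)
site 4, node OW: O={T} ∪ W={C} → {C,T} (+1)
site 4, node COSW: CS={C} ∩ OW={C,T} → {C} (+0)
site 4, node EV: E={T} ∪ V={A} → {A,T} (+1)
site 4, node CEOSVW: COSW={C} ∪ EV={A,T} → {A,C,T} (+1)
site 5, node CS: C={C} ∩ S={C} → {C} (+0)
site 5, node OW: O={T} ∪ W={C} → {C,T} (+1)
site 5, node COSW: CS={C} ∩ OW={C,T} → {C} (+0)
site 5, node EV: E={G} ∪ V={T} → {G,T} (+1)
site 5, node CEOSVW: COSW={C} ∪ EV={G,T} → {C,G,T} (+1)
per-site changes: [2, 4, 3, 2, 3, 3]; total = 17

2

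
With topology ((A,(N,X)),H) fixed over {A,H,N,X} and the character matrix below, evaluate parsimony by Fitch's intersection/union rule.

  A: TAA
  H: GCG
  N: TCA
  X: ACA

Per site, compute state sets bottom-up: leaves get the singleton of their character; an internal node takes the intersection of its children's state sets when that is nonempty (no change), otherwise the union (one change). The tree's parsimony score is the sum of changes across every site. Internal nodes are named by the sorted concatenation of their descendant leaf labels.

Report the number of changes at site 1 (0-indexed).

1

site 0, node NX: N={T} ∪ X={A} → {A,T} (+1)
site 0, node ANX: A={T} ∩ NX={A,T} → {T} (+0)
site 0, node AHNX: ANX={T} ∪ H={G} → {G,T} (+1)
site 1, node NX: N={C} ∩ X={C} → {C} (+0)
site 1, node ANX: A={A} ∪ NX={C} → {A,C} (+1)
site 1, node AHNX: ANX={A,C} ∩ H={C} → {C} (+0)
site 2, node NX: N={A} ∩ X={A} → {A} (+0)
site 2, node ANX: A={A} ∩ NX={A} → {A} (+0)
site 2, node AHNX: ANX={A} ∪ H={G} → {A,G} (+1)
per-site changes: [2, 1, 1]; total = 4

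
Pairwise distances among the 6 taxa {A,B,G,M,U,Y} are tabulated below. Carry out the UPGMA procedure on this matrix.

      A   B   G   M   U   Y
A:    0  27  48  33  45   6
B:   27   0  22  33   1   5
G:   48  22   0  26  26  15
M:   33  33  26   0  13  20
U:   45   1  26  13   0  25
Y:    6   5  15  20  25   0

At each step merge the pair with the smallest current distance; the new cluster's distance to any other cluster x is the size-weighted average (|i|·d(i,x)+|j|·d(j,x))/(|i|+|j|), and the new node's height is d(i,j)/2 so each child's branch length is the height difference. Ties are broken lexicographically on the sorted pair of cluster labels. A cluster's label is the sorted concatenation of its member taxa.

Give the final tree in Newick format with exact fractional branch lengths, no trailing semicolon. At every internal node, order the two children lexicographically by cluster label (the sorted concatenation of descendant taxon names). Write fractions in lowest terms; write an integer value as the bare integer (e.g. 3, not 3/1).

((A:3,Y:3):85/8,(((B:1/2,U:1/2):11,M:23/2):5/6,G:37/3):31/24)

1. join B+U (d=1) ⇒ BU; edges |B|=1/2, |U|=1/2
  updated: d(A,BU)=36, d(BU,G)=24, d(BU,M)=23, d(BU,Y)=15
2. join A+Y (d=6) ⇒ AY; edges |A|=3, |Y|=3
  updated: d(AY,BU)=51/2, d(AY,G)=63/2, d(AY,M)=53/2
3. join BU+M (d=23) ⇒ BMU; edges |BU|=11, |M|=23/2
  updated: d(AY,BMU)=155/6, d(BMU,G)=74/3
4. join BMU+G (d=74/3) ⇒ BGMU; edges |BMU|=5/6, |G|=37/3
  updated: d(AY,BGMU)=109/4
5. join AY+BGMU (d=109/4) ⇒ ABGMUY; edges |AY|=85/8, |BGMU|=31/24
final tree: ((A:3,Y:3):85/8,(((B:1/2,U:1/2):11,M:23/2):5/6,G:37/3):31/24)
total length: 655/12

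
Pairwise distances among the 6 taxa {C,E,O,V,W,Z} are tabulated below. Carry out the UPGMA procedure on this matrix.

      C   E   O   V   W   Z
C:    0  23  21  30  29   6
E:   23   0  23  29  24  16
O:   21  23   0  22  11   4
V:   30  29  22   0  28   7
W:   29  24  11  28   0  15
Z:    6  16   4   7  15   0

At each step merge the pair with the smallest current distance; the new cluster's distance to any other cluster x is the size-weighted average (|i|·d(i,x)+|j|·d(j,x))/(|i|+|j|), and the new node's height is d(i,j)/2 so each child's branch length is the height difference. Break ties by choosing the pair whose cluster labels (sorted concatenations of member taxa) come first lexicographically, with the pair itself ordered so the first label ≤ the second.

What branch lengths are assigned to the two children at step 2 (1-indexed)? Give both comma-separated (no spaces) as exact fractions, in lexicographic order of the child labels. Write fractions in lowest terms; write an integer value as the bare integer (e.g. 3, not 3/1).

9/2,13/2

1. join O+Z (d=4) ⇒ OZ; edges |O|=2, |Z|=2
  updated: d(C,OZ)=27/2, d(E,OZ)=39/2, d(OZ,V)=29/2, d(OZ,W)=13
2. join OZ+W (d=13) ⇒ OWZ; edges |OZ|=9/2, |W|=13/2
  updated: d(C,OWZ)=56/3, d(E,OWZ)=21, d(OWZ,V)=19
3. join C+OWZ (d=56/3) ⇒ COWZ; edges |C|=28/3, |OWZ|=17/6
  updated: d(COWZ,E)=43/2, d(COWZ,V)=87/4
4. join COWZ+E (d=43/2) ⇒ CEOWZ; edges |COWZ|=17/12, |E|=43/4
  updated: d(CEOWZ,V)=116/5
5. join CEOWZ+V (d=116/5) ⇒ CEOVWZ; edges |CEOWZ|=17/20, |V|=58/5
final tree: (((C:28/3,((O:2,Z:2):9/2,W:13/2):17/6):17/12,E:43/4):17/20,V:58/5)
total length: 3107/60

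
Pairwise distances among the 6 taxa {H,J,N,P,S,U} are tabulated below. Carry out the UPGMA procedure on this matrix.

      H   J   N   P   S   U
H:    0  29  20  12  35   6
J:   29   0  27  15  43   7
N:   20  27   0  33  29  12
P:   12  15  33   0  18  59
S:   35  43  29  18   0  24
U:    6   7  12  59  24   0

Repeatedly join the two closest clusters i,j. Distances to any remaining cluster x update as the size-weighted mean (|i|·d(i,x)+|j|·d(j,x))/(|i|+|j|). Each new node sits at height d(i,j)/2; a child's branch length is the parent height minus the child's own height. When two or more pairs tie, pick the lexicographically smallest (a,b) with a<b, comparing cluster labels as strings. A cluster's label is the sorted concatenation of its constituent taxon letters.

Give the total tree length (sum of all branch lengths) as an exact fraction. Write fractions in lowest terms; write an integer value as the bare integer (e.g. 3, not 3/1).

iteration 1: select H,U (d=6); attach at lengths (3, 3); label the merged cluster HU
  updated: d(HU,J)=18, d(HU,N)=16, d(HU,P)=71/2, d(HU,S)=59/2
iteration 2: select J,P (d=15); attach at lengths (15/2, 15/2); label the merged cluster JP
  updated: d(HU,JP)=107/4, d(JP,N)=30, d(JP,S)=61/2
iteration 3: select HU,N (d=16); attach at lengths (5, 8); label the merged cluster HNU
  updated: d(HNU,JP)=167/6, d(HNU,S)=88/3
iteration 4: select HNU,JP (d=167/6); attach at lengths (71/12, 77/12); label the merged cluster HJNPU
  updated: d(HJNPU,S)=149/5
iteration 5: select HJNPU,S (d=149/5); attach at lengths (59/60, 149/10); label the merged cluster HJNPSU
final tree: ((((H:3,U:3):5,N:8):71/12,(J:15/2,P:15/2):77/12):59/60,S:149/10)
total length: 3733/60

3733/60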